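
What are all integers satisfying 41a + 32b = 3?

Step 1: Compute gcd(41, 32) = 1.
Since 1 divides 3, solutions exist.

Step 2: Find a particular solution using extended Euclidean algorithm.
We get a₀ = -21, b₀ = 27.
Check: 41*-21 + 32*27 = 3 = 3 ✓

Step 3: Write the general solution.
a = -21 + (32/1)t = -21 + 32t
b = 27 - (41/1)t = 27 - 41t
for any integer t.

a = -21 + 32t, b = 27 - 41t for integer t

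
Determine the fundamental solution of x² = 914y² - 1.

We need x² = 914y² - 1. Try successive y:
y = 1: x² = 914·1² - 1 = 913, not a perfect square
y = 2: x² = 914·2² - 1 = 3655, not a perfect square
y = 3: x² = 914·3² - 1 = 8225, not a perfect square
...
y = 185: x² = 914·185² - 1 = 31281649 = 5593² ✓
Check: 5593² - 914·185² = 31281649 - 31281650 = -1 ✓

x = 5593, y = 185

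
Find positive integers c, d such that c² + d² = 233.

Search for c with 233 - c² a perfect square.
c = 8: 233 - 8² = 233 - 64 = 169 = 13² ✓
So c = 8, d = 13.

c = 8, d = 13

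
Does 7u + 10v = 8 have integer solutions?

Step 1: Compute gcd(7, 10).
gcd(7, 10) = 1

Step 2: Check divisibility.
Does 1 divide 8? 8 = 1 x 8, so yes.

By the theorem on linear Diophantine equations, 7u + 10v = 8 has integer solutions if and only if gcd(7, 10) divides 8. Since 1 | 8, solutions exist.

Yes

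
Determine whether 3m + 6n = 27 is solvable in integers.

Step 1: Compute gcd(3, 6).
gcd(3, 6) = 3

Step 2: Check divisibility.
Does 3 divide 27? 27 = 3 x 9, so yes.

By the theorem on linear Diophantine equations, 3m + 6n = 27 has integer solutions if and only if gcd(3, 6) divides 27. Since 3 | 27, solutions exist.

Yes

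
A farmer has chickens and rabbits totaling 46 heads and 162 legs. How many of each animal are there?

Let c = chickens, r = rabbits.
Heads: c + r = 46
Legs: 2c + 4r = 162
From the first equation, c = 46 - r. Substitute:
2(46 - r) + 4r = 162
92 + 2r = 162
r = (162 - 92)/2 = 35
c = 46 - 35 = 11

Chickens: 11, Rabbits: 35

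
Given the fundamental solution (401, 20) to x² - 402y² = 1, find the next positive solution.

Solutions to x² - Dy² = 1 are generated by powers of (x₀ + y₀√D).
The next solution satisfies x₁ + y₁√402 = (x₀ + y₀√402)², giving:
x₁ = x₀² + 402y₀² = 401² + 402·20² = 160801 + 160800 = 321601
y₁ = 2x₀y₀ = 2·401·20 = 16040

Verify: 321601² - 402·16040² = 103427203201 - 103427203200 = 1 ✓

x = 321601, y = 16040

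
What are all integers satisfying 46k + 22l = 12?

Step 1: Compute gcd(46, 22) = 2.
Since 2 divides 12, solutions exist.

Step 2: Find a particular solution using extended Euclidean algorithm.
We get k₀ = 6, l₀ = -12.
Check: 46*6 + 22*-12 = 12 = 12 ✓

Step 3: Write the general solution.
k = 6 + (22/2)t = 6 + 11t
l = -12 - (46/2)t = -12 - 23t
for any integer t.

k = 6 + 11t, l = -12 - 23t for integer t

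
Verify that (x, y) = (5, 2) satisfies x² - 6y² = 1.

Compute x² = 5² = 25
Compute 6y² = 6·2² = 6·4 = 24
x² - 6y² = 25 - 24 = 1
Since this equals 1, (5, 2) is a solution.

Yes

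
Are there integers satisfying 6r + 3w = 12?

Step 1: Compute gcd(6, 3).
gcd(6, 3) = 3

Step 2: Check divisibility.
Does 3 divide 12? 12 = 3 x 4, so yes.

By the theorem on linear Diophantine equations, 6r + 3w = 12 has integer solutions if and only if gcd(6, 3) divides 12. Since 3 | 12, solutions exist.

Yes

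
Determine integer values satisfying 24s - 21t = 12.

Step 1: Check solvability.
gcd(24, 21) = 3
Since 3 divides 12, solutions exist.

Step 2: Apply extended Euclidean algorithm to find gcd.
We find integers such that 24*x0 + 21*y0 = 3

Step 3: Scale the particular solution.
Multiply by 12/3 = 4:
s = 4, t = 4

Step 4: Verify.
24*(4) - 21*(4) = 12 = 12 ✓

s = 4, t = 4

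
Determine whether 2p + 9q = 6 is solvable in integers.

Step 1: Compute gcd(2, 9).
gcd(2, 9) = 1

Step 2: Check divisibility.
Does 1 divide 6? 6 = 1 x 6, so yes.

By the theorem on linear Diophantine equations, 2p + 9q = 6 has integer solutions if and only if gcd(2, 9) divides 6. Since 1 | 6, solutions exist.

Yes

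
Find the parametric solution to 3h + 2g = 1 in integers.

Step 1: Compute gcd(3, 2) = 1.
Since 1 divides 1, solutions exist.

Step 2: Find a particular solution using extended Euclidean algorithm.
We get h₀ = 1, g₀ = -1.
Check: 3*1 + 2*-1 = 1 = 1 ✓

Step 3: Write the general solution.
h = 1 + (2/1)t = 1 + 2t
g = -1 - (3/1)t = -1 - 3t
for any integer t.

h = 1 + 2t, g = -1 - 3t for integer t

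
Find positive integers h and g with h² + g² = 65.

We need to find integers h, g > 0 such that h² + g² = 65.
Trying h = 1: g² = 65 - 1² = 65 - 1 = 64
g = 8
Check: 1² + 8² = 1 + 64 = 65 ✓

65 = 1² + 8²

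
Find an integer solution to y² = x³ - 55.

Try small integer x values and check whether x³ - 55 is a perfect square.
x = 4: x³ - 55 = 4³ - 55 = 64 - 55 = 9
Is 9 a perfect square? 3² = 9 ✓
So (x, y) = (4, 3) is a solution.

x = 4, y = 3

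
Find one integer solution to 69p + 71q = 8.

Step 1: Check solvability.
gcd(69, 71) = 1
Since 1 divides 8, solutions exist.

Step 2: Apply extended Euclidean algorithm to find gcd.
We find integers such that 69*x0 + 71*y0 = 1

Step 3: Scale the particular solution.
Multiply by 8/1 = 8:
p = 280, q = -272

Step 4: Verify.
69*(280) + 71*(-272) = 8 = 8 ✓

p = 280, q = -272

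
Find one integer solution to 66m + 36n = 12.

Step 1: Check solvability.
gcd(66, 36) = 6
Since 6 divides 12, solutions exist.

Step 2: Apply extended Euclidean algorithm to find gcd.
We find integers such that 66*x0 + 36*y0 = 6

Step 3: Scale the particular solution.
Multiply by 12/6 = 2:
m = -2, n = 4

Step 4: Verify.
66*(-2) + 36*(4) = 12 = 12 ✓

m = -2, n = 4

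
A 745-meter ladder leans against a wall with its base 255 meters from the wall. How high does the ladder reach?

The ladder, wall, and ground form a right triangle with hypotenuse 745 and one leg 255.
By the Pythagorean theorem: h² = 745² - 255² = 555025 - 65025 = 490000
h = √490000 = 700 meters

700 meters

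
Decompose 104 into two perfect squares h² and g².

We need to find integers h, g > 0 such that h² + g² = 104.
Trying h = 2: g² = 104 - 2² = 104 - 4 = 100
g = 10
Check: 2² + 10² = 4 + 100 = 104 ✓

104 = 2² + 10²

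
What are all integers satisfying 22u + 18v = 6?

Step 1: Compute gcd(22, 18) = 2.
Since 2 divides 6, solutions exist.

Step 2: Find a particular solution using extended Euclidean algorithm.
We get u₀ = -12, v₀ = 15.
Check: 22*-12 + 18*15 = 6 = 6 ✓

Step 3: Write the general solution.
u = -12 + (18/2)t = -12 + 9t
v = 15 - (22/2)t = 15 - 11t
for any integer t.

u = -12 + 9t, v = 15 - 11t for integer t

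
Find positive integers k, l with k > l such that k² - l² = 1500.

Factor: k² - l² = (k+l)(k-l) = 1500.
We need two factors of 1500 with the same parity.
Use k+l = 750 and k-l = 2 (product 750·2 = 1500).
Adding: 2k = 752, so k = 376.
Subtracting: 2l = 748, so l = 374.
Check: 376² - 374² = 141376 - 139876 = 1500 ✓

k = 376, l = 374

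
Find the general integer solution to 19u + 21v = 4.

Step 1: Compute gcd(19, 21) = 1.
Since 1 divides 4, solutions exist.

Step 2: Find a particular solution using extended Euclidean algorithm.
We get u₀ = 40, v₀ = -36.
Check: 19*40 + 21*-36 = 4 = 4 ✓

Step 3: Write the general solution.
u = 40 + (21/1)t = 40 + 21t
v = -36 - (19/1)t = -36 - 19t
for any integer t.

u = 40 + 21t, v = -36 - 19t for integer t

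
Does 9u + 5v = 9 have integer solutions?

Step 1: Compute gcd(9, 5).
gcd(9, 5) = 1

Step 2: Check divisibility.
Does 1 divide 9? 9 = 1 x 9, so yes.

By the theorem on linear Diophantine equations, 9u + 5v = 9 has integer solutions if and only if gcd(9, 5) divides 9. Since 1 | 9, solutions exist.

Yes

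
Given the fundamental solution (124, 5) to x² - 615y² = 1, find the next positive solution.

Solutions to x² - Dy² = 1 are generated by powers of (x₀ + y₀√D).
The next solution satisfies x₁ + y₁√615 = (x₀ + y₀√615)², giving:
x₁ = x₀² + 615y₀² = 124² + 615·5² = 15376 + 15375 = 30751
y₁ = 2x₀y₀ = 2·124·5 = 1240

Verify: 30751² - 615·1240² = 945624001 - 945624000 = 1 ✓

x = 30751, y = 1240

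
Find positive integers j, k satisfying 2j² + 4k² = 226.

Try small values of j and check whether (226 - 2j²)/4 is a perfect square.
j = 9: 2·9² = 162, so 4k² = 226 - 162 = 64, giving k² = 16, k = 4.
Check: 2·9² + 4·4² = 162 + 64 = 226 ✓

j = 9, k = 4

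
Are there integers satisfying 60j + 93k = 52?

Step 1: Compute gcd(60, 93).
gcd(60, 93) = 3

Step 2: Check divisibility.
Does 3 divide 52? 52 = 3 x 17 + 1, so no.

By the theorem on linear Diophantine equations, 60j + 93k = 52 has integer solutions if and only if gcd(60, 93) divides 52. Since 3 does not divide 52, no solutions exist.

No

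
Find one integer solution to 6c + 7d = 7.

Step 1: Check solvability.
gcd(6, 7) = 1
Since 1 divides 7, solutions exist.

Step 2: Apply extended Euclidean algorithm to find gcd.
We find integers such that 6*x0 + 7*y0 = 1

Step 3: Scale the particular solution.
Multiply by 7/1 = 7:
c = -7, d = 7

Step 4: Verify.
6*(-7) + 7*(7) = 7 = 7 ✓

c = -7, d = 7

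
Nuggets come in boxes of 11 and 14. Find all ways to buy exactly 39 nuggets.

We need non-negative integers (x, y) with 11x + 14y = 39.
For each x in 0..3, check if 39 - 11x is a non-negative multiple of 14.
x = 1: 14y = 28, y = 2 ✓

(1 boxes of 11, 2 boxes of 14)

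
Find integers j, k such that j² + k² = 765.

We need to find integers j, k > 0 such that j² + k² = 765.
Trying j = 6: k² = 765 - 6² = 765 - 36 = 729
k = 27
Check: 6² + 27² = 36 + 729 = 765 ✓

765 = 6² + 27²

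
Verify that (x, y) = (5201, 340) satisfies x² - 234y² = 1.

Compute x² = 5201² = 27050401
Compute 234y² = 234·340² = 234·115600 = 27050400
x² - 234y² = 27050401 - 27050400 = 1
Since this equals 1, (5201, 340) is a solution.

Yes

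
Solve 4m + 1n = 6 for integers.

Step 1: Check solvability.
gcd(4, 1) = 1
Since 1 divides 6, solutions exist.

Step 2: Apply extended Euclidean algorithm to find gcd.
We find integers such that 4*x0 + 1*y0 = 1

Step 3: Scale the particular solution.
Multiply by 6/1 = 6:
m = 0, n = 6

Step 4: Verify.
4*(0) + 1*(6) = 6 = 6 ✓

m = 0, n = 6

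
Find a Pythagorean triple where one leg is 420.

We need the other leg and hypotenuse such that 420² + x² = c².
Take x = 341, c = 541: 420² + 341² = 176400 + 116281 = 292681 = 541² ✓
Triple: (341, 420, 541)

(341, 420, 541)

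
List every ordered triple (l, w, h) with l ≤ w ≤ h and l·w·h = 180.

Iterate l from 1 to ⌊180^(1/3)⌋. For each l dividing 180, iterate w ≥ l with w dividing 180/l, and set h = 180/(l·w).
Triples found (20): (1×1×180), (1×2×90), (1×3×60), (1×4×45), (1×5×36), (1×6×30), (1×9×20), (1×10×18), (1×12×15), (2×2×45), (2×3×30), (2×5×18), (2×6×15), (2×9×10), (3×3×20), (3×4×15), (3×5×12), (3×6×10), (4×5×9), (5×6×6)

(1×1×180), (1×2×90), (1×3×60), (1×4×45), (1×5×36), (1×6×30), (1×9×20), (1×10×18), (1×12×15), (2×2×45), (2×3×30), (2×5×18), (2×6×15), (2×9×10), (3×3×20), (3×4×15), (3×5×12), (3×6×10), (4×5×9), (5×6×6)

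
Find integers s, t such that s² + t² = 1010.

We need to find integers s, t > 0 such that s² + t² = 1010.
Trying s = 7: t² = 1010 - 7² = 1010 - 49 = 961
t = 31
Check: 7² + 31² = 49 + 961 = 1010 ✓

1010 = 7² + 31²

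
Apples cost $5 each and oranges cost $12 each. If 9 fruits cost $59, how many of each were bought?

Let a = apples, o = oranges.
a + o = 9
5a + 12o = 59
Substitute o = 9 - a:
5a + 12(9 - a) = 59
(5 - 12)a = 59 - 108
-7a = -49
a = 7, o = 9 - 7 = 2

Apples: 7, Oranges: 2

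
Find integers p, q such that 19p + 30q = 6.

Step 1: Check solvability.
gcd(19, 30) = 1
Since 1 divides 6, solutions exist.

Step 2: Apply extended Euclidean algorithm to find gcd.
We find integers such that 19*x0 + 30*y0 = 1

Step 3: Scale the particular solution.
Multiply by 6/1 = 6:
p = -66, q = 42

Step 4: Verify.
19*(-66) + 30*(42) = 6 = 6 ✓

p = -66, q = 42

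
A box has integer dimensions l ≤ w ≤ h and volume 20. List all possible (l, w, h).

Iterate l from 1 to ⌊20^(1/3)⌋. For each l dividing 20, iterate w ≥ l with w dividing 20/l, and set h = 20/(l·w).
Triples found (4): (1×1×20), (1×2×10), (1×4×5), (2×2×5)

(1×1×20), (1×2×10), (1×4×5), (2×2×5)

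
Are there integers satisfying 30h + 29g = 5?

Step 1: Compute gcd(30, 29).
gcd(30, 29) = 1

Step 2: Check divisibility.
Does 1 divide 5? 5 = 1 x 5, so yes.

By the theorem on linear Diophantine equations, 30h + 29g = 5 has integer solutions if and only if gcd(30, 29) divides 5. Since 1 | 5, solutions exist.

Yes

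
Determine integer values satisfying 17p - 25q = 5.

Step 1: Check solvability.
gcd(17, 25) = 1
Since 1 divides 5, solutions exist.

Step 2: Apply extended Euclidean algorithm to find gcd.
We find integers such that 17*x0 + 25*y0 = 1

Step 3: Scale the particular solution.
Multiply by 5/1 = 5:
p = 15, q = 10

Step 4: Verify.
17*(15) - 25*(10) = 5 = 5 ✓

p = 15, q = 10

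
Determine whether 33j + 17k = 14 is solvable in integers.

Step 1: Compute gcd(33, 17).
gcd(33, 17) = 1

Step 2: Check divisibility.
Does 1 divide 14? 14 = 1 x 14, so yes.

By the theorem on linear Diophantine equations, 33j + 17k = 14 has integer solutions if and only if gcd(33, 17) divides 14. Since 1 | 14, solutions exist.

Yes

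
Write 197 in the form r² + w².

We need to find integers r, w > 0 such that r² + w² = 197.
Trying r = 1: w² = 197 - 1² = 197 - 1 = 196
w = 14
Check: 1² + 14² = 1 + 196 = 197 ✓

197 = 1² + 14²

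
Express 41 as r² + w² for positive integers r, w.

We need to find integers r, w > 0 such that r² + w² = 41.
Trying r = 4: w² = 41 - 4² = 41 - 16 = 25
w = 5
Check: 4² + 5² = 16 + 25 = 41 ✓

41 = 4² + 5²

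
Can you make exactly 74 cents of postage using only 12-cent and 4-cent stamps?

We need non-negative x, y with 12x + 4y = 74.
gcd(12, 4) = 4, and 4 does not divide 74.
No integer solutions exist, so certainly no non-negative ones.

No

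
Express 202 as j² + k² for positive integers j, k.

We need to find integers j, k > 0 such that j² + k² = 202.
Trying j = 9: k² = 202 - 9² = 202 - 81 = 121
k = 11
Check: 9² + 11² = 81 + 121 = 202 ✓

202 = 9² + 11²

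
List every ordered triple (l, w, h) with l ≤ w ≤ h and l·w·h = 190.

Iterate l from 1 to ⌊190^(1/3)⌋. For each l dividing 190, iterate w ≥ l with w dividing 190/l, and set h = 190/(l·w).
Triples found (5): (1×1×190), (1×2×95), (1×5×38), (1×10×19), (2×5×19)

(1×1×190), (1×2×95), (1×5×38), (1×10×19), (2×5×19)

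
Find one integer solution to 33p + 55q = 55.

Step 1: Check solvability.
gcd(33, 55) = 11
Since 11 divides 55, solutions exist.

Step 2: Apply extended Euclidean algorithm to find gcd.
We find integers such that 33*x0 + 55*y0 = 11

Step 3: Scale the particular solution.
Multiply by 55/11 = 5:
p = 10, q = -5

Step 4: Verify.
33*(10) + 55*(-5) = 55 = 55 ✓

p = 10, q = -5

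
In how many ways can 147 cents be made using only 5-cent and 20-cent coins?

We need non-negative integers (x, y) with 5x + 20y = 147.
For each x from 0 to 29, check if (147 - 5x) is a non-negative multiple of 20.
Solutions (x, y): none
Count: 0

0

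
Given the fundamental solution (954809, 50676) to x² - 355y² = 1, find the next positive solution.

Solutions to x² - Dy² = 1 are generated by powers of (x₀ + y₀√D).
The next solution satisfies x₁ + y₁√355 = (x₀ + y₀√355)², giving:
x₁ = x₀² + 355y₀² = 954809² + 355·50676² = 911660226481 + 911660226480 = 1823320452961
y₁ = 2x₀y₀ = 2·954809·50676 = 96771801768

Verify: 1823320452961² - 355·96771801768² = 3324497474185906213667521 - 3324497474185906213667520 = 1 ✓

x = 1823320452961, y = 96771801768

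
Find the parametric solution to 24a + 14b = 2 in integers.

Step 1: Compute gcd(24, 14) = 2.
Since 2 divides 2, solutions exist.

Step 2: Find a particular solution using extended Euclidean algorithm.
We get a₀ = 3, b₀ = -5.
Check: 24*3 + 14*-5 = 2 = 2 ✓

Step 3: Write the general solution.
a = 3 + (14/2)t = 3 + 7t
b = -5 - (24/2)t = -5 - 12t
for any integer t.

a = 3 + 7t, b = -5 - 12t for integer t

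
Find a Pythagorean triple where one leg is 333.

We need the other leg and hypotenuse such that 333² + x² = c².
Take x = 644, c = 725: 333² + 644² = 110889 + 414736 = 525625 = 725² ✓
Triple: (333, 644, 725)

(333, 644, 725)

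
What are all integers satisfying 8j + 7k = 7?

Step 1: Compute gcd(8, 7) = 1.
Since 1 divides 7, solutions exist.

Step 2: Find a particular solution using extended Euclidean algorithm.
We get j₀ = 7, k₀ = -7.
Check: 8*7 + 7*-7 = 7 = 7 ✓

Step 3: Write the general solution.
j = 7 + (7/1)t = 7 + 7t
k = -7 - (8/1)t = -7 - 8t
for any integer t.

j = 7 + 7t, k = -7 - 8t for integer t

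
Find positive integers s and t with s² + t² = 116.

We need to find integers s, t > 0 such that s² + t² = 116.
Trying s = 4: t² = 116 - 4² = 116 - 16 = 100
t = 10
Check: 4² + 10² = 16 + 100 = 116 ✓

116 = 4² + 10²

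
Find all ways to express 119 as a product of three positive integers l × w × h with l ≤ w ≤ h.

Iterate l from 1 to ⌊119^(1/3)⌋. For each l dividing 119, iterate w ≥ l with w dividing 119/l, and set h = 119/(l·w).
Triples found (2): (1×1×119), (1×7×17)

(1×1×119), (1×7×17)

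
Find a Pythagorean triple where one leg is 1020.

We need the other leg and hypotenuse such that 1020² + x² = c².
Take x = 611, c = 1189: 1020² + 611² = 1040400 + 373321 = 1413721 = 1189² ✓
Triple: (611, 1020, 1189)

(611, 1020, 1189)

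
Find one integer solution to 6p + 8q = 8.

Step 1: Check solvability.
gcd(6, 8) = 2
Since 2 divides 8, solutions exist.

Step 2: Apply extended Euclidean algorithm to find gcd.
We find integers such that 6*x0 + 8*y0 = 2

Step 3: Scale the particular solution.
Multiply by 8/2 = 4:
p = -4, q = 4

Step 4: Verify.
6*(-4) + 8*(4) = 8 = 8 ✓

p = -4, q = 4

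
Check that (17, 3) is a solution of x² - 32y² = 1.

Compute x² = 17² = 289
Compute 32y² = 32·3² = 32·9 = 288
x² - 32y² = 289 - 288 = 1
Since this equals 1, (17, 3) is a solution.

Yes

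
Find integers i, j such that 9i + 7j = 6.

Step 1: Check solvability.
gcd(9, 7) = 1
Since 1 divides 6, solutions exist.

Step 2: Apply extended Euclidean algorithm to find gcd.
We find integers such that 9*x0 + 7*y0 = 1

Step 3: Scale the particular solution.
Multiply by 6/1 = 6:
i = -18, j = 24

Step 4: Verify.
9*(-18) + 7*(24) = 6 = 6 ✓

i = -18, j = 24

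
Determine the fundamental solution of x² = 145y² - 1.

We need x² = 145y² - 1. Try successive y:
y = 1: x² = 145·1² - 1 = 144 = 12² ✓
Check: 12² - 145·1² = 144 - 145 = -1 ✓

x = 12, y = 1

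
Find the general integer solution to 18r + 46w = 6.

Step 1: Compute gcd(18, 46) = 2.
Since 2 divides 6, solutions exist.

Step 2: Find a particular solution using extended Euclidean algorithm.
We get r₀ = -15, w₀ = 6.
Check: 18*-15 + 46*6 = 6 = 6 ✓

Step 3: Write the general solution.
r = -15 + (46/2)t = -15 + 23t
w = 6 - (18/2)t = 6 - 9t
for any integer t.

r = -15 + 23t, w = 6 - 9t for integer t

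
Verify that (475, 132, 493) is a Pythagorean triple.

Compute a² + b²:
475² + 132² = 225625 + 17424 = 243049
Compute c²:
493² = 243049
Since 243049 = 243049, it is a Pythagorean triple.

Yes, it is a Pythagorean triple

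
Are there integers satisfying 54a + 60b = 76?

Step 1: Compute gcd(54, 60).
gcd(54, 60) = 6

Step 2: Check divisibility.
Does 6 divide 76? 76 = 6 x 12 + 4, so no.

By the theorem on linear Diophantine equations, 54a + 60b = 76 has integer solutions if and only if gcd(54, 60) divides 76. Since 6 does not divide 76, no solutions exist.

No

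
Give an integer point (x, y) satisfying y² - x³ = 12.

Try small integer x values and check whether x³ + 12 is a perfect square.
x = -2: x³ + 12 = -2³ + 12 = -8 + 12 = 4
Is 4 a perfect square? 2² = 4 ✓
So (x, y) = (-2, 2) is a solution.

x = -2, y = 2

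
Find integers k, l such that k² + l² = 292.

We need to find integers k, l > 0 such that k² + l² = 292.
Trying k = 6: l² = 292 - 6² = 292 - 36 = 256
l = 16
Check: 6² + 16² = 36 + 256 = 292 ✓

292 = 6² + 16²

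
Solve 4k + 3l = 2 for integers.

Step 1: Check solvability.
gcd(4, 3) = 1
Since 1 divides 2, solutions exist.

Step 2: Apply extended Euclidean algorithm to find gcd.
We find integers such that 4*x0 + 3*y0 = 1

Step 3: Scale the particular solution.
Multiply by 2/1 = 2:
k = 2, l = -2

Step 4: Verify.
4*(2) + 3*(-2) = 2 = 2 ✓

k = 2, l = -2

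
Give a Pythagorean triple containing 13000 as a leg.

We need the other leg and hypotenuse such that 13000² + x² = c².
Take x = 9120, c = 15880: 13000² + 9120² = 169000000 + 83174400 = 252174400 = 15880² ✓
Triple: (13000, 9120, 15880)

(13000, 9120, 15880)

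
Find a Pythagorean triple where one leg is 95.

We need the other leg and hypotenuse such that 95² + x² = c².
Take x = 900, c = 905: 95² + 900² = 9025 + 810000 = 819025 = 905² ✓
Triple: (95, 900, 905)

(95, 900, 905)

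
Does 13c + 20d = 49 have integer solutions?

Step 1: Compute gcd(13, 20).
gcd(13, 20) = 1

Step 2: Check divisibility.
Does 1 divide 49? 49 = 1 x 49, so yes.

By the theorem on linear Diophantine equations, 13c + 20d = 49 has integer solutions if and only if gcd(13, 20) divides 49. Since 1 | 49, solutions exist.

Yes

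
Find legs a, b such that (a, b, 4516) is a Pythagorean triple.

We need a² + b² = 4516² = 20394256.
Trying: 1316² + 4320² = 1731856 + 18662400 = 20394256 ✓

(1316, 4320, 4516)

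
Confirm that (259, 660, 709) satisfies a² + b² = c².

Compute a² + b² = 259² + 660² = 67081 + 435600 = 502681
Compute c² = 709² = 502681
Since 502681 = 502681, confirmed.

Yes, it is a Pythagorean triple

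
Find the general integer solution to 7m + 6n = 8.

Step 1: Compute gcd(7, 6) = 1.
Since 1 divides 8, solutions exist.

Step 2: Find a particular solution using extended Euclidean algorithm.
We get m₀ = 8, n₀ = -8.
Check: 7*8 + 6*-8 = 8 = 8 ✓

Step 3: Write the general solution.
m = 8 + (6/1)t = 8 + 6t
n = -8 - (7/1)t = -8 - 7t
for any integer t.

m = 8 + 6t, n = -8 - 7t for integer t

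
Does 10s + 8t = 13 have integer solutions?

Step 1: Compute gcd(10, 8).
gcd(10, 8) = 2

Step 2: Check divisibility.
Does 2 divide 13? 13 = 2 x 6 + 1, so no.

By the theorem on linear Diophantine equations, 10s + 8t = 13 has integer solutions if and only if gcd(10, 8) divides 13. Since 2 does not divide 13, no solutions exist.

No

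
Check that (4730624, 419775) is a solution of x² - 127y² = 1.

Compute x² = 4730624² = 22378803429376
Compute 127y² = 127·419775² = 127·176211050625 = 22378803429375
x² - 127y² = 22378803429376 - 22378803429375 = 1
Since this equals 1, (4730624, 419775) is a solution.

Yes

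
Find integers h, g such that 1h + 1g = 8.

Step 1: Check solvability.
gcd(1, 1) = 1
Since 1 divides 8, solutions exist.

Step 2: Apply extended Euclidean algorithm to find gcd.
We find integers such that 1*x0 + 1*y0 = 1

Step 3: Scale the particular solution.
Multiply by 8/1 = 8:
h = 0, g = 8

Step 4: Verify.
1*(0) + 1*(8) = 8 = 8 ✓

h = 0, g = 8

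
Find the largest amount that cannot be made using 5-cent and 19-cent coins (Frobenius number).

For two coprime denominations a and b, the Frobenius number (largest value not representable as a non-negative combination) is ab - a - b.
Here gcd(5, 19) = 1, so they are coprime.
F(5, 19) = 5·19 - 5 - 19 = 95 - 24 = 71

71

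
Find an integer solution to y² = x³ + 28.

Try small integer x values and check whether x³ + 28 is a perfect square.
x = 2: x³ + 28 = 2³ + 28 = 8 + 28 = 36
Is 36 a perfect square? 6² = 36 ✓
So (x, y) = (2, 6) is a solution.

x = 2, y = 6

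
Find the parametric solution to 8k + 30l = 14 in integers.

Step 1: Compute gcd(8, 30) = 2.
Since 2 divides 14, solutions exist.

Step 2: Find a particular solution using extended Euclidean algorithm.
We get k₀ = 28, l₀ = -7.
Check: 8*28 + 30*-7 = 14 = 14 ✓

Step 3: Write the general solution.
k = 28 + (30/2)t = 28 + 15t
l = -7 - (8/2)t = -7 - 4t
for any integer t.

k = 28 + 15t, l = -7 - 4t for integer t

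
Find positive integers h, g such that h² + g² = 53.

Search for h with 53 - h² a perfect square.
h = 2: 53 - 2² = 53 - 4 = 49 = 7² ✓
So h = 2, g = 7.

h = 2, g = 7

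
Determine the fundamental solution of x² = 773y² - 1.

We need x² = 773y² - 1. Try successive y:
y = 1: x² = 773·1² - 1 = 772, not a perfect square
y = 2: x² = 773·2² - 1 = 3091, not a perfect square
y = 3: x² = 773·3² - 1 = 6956, not a perfect square
...
y = 48305: x² = 773·48305² - 1 = 1803697348324 = 1343018² ✓
Check: 1343018² - 773·48305² = 1803697348324 - 1803697348325 = -1 ✓

x = 1343018, y = 48305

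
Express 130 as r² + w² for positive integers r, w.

We need to find integers r, w > 0 such that r² + w² = 130.
Trying r = 3: w² = 130 - 3² = 130 - 9 = 121
w = 11
Check: 3² + 11² = 9 + 121 = 130 ✓

130 = 3² + 11²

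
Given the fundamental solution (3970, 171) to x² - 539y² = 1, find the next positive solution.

Solutions to x² - Dy² = 1 are generated by powers of (x₀ + y₀√D).
The next solution satisfies x₁ + y₁√539 = (x₀ + y₀√539)², giving:
x₁ = x₀² + 539y₀² = 3970² + 539·171² = 15760900 + 15760899 = 31521799
y₁ = 2x₀y₀ = 2·3970·171 = 1357740

Verify: 31521799² - 539·1357740² = 993623812196401 - 993623812196400 = 1 ✓

x = 31521799, y = 1357740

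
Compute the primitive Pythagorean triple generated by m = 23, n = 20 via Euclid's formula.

a = m² - n² = 23² - 20² = 529 - 400 = 129
b = 2mn = 2·23·20 = 920
c = m² + n² = 529 + 400 = 929
Verify: 129² + 920² = 16641 + 846400 = 863041 = 929² ✓

(129, 920, 929)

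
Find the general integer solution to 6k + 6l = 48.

Step 1: Compute gcd(6, 6) = 6.
Since 6 divides 48, solutions exist.

Step 2: Find a particular solution using extended Euclidean algorithm.
We get k₀ = 0, l₀ = 8.
Check: 6*0 + 6*8 = 48 = 48 ✓

Step 3: Write the general solution.
k = 0 + (6/6)t = 0 + 1t
l = 8 - (6/6)t = 8 - 1t
for any integer t.

k = 0 + 1t, l = 8 - 1t for integer t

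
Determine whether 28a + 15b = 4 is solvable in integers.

Step 1: Compute gcd(28, 15).
gcd(28, 15) = 1

Step 2: Check divisibility.
Does 1 divide 4? 4 = 1 x 4, so yes.

By the theorem on linear Diophantine equations, 28a + 15b = 4 has integer solutions if and only if gcd(28, 15) divides 4. Since 1 | 4, solutions exist.

Yes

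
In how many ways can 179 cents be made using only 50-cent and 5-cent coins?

We need non-negative integers (x, y) with 50x + 5y = 179.
For each x from 0 to 3, check if (179 - 50x) is a non-negative multiple of 5.
Solutions (x, y): none
Count: 0

0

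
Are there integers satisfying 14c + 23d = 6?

Step 1: Compute gcd(14, 23).
gcd(14, 23) = 1

Step 2: Check divisibility.
Does 1 divide 6? 6 = 1 x 6, so yes.

By the theorem on linear Diophantine equations, 14c + 23d = 6 has integer solutions if and only if gcd(14, 23) divides 6. Since 1 | 6, solutions exist.

Yes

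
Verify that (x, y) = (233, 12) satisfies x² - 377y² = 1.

Compute x² = 233² = 54289
Compute 377y² = 377·12² = 377·144 = 54288
x² - 377y² = 54289 - 54288 = 1
Since this equals 1, (233, 12) is a solution.

Yes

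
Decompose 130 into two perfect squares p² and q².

We need to find integers p, q > 0 such that p² + q² = 130.
Trying p = 3: q² = 130 - 3² = 130 - 9 = 121
q = 11
Check: 3² + 11² = 9 + 121 = 130 ✓

130 = 3² + 11²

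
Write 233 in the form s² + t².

We need to find integers s, t > 0 such that s² + t² = 233.
Trying s = 8: t² = 233 - 8² = 233 - 64 = 169
t = 13
Check: 8² + 13² = 64 + 169 = 233 ✓

233 = 8² + 13²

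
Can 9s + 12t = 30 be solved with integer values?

Step 1: Compute gcd(9, 12).
gcd(9, 12) = 3

Step 2: Check divisibility.
Does 3 divide 30? 30 = 3 x 10, so yes.

By the theorem on linear Diophantine equations, 9s + 12t = 30 has integer solutions if and only if gcd(9, 12) divides 30. Since 3 | 30, solutions exist.

Yes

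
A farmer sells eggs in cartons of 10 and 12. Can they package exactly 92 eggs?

We need non-negative a, b with 10a + 12b = 92.
gcd(10, 12) = 2 divides 92.
Try a = 2: 12b = 92 - 20 = 72, so b = 6.
One way: 2 cartons of 10 and 6 cartons of 12.

Yes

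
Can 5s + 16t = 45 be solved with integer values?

Step 1: Compute gcd(5, 16).
gcd(5, 16) = 1

Step 2: Check divisibility.
Does 1 divide 45? 45 = 1 x 45, so yes.

By the theorem on linear Diophantine equations, 5s + 16t = 45 has integer solutions if and only if gcd(5, 16) divides 45. Since 1 | 45, solutions exist.

Yes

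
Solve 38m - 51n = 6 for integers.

Step 1: Check solvability.
gcd(38, 51) = 1
Since 1 divides 6, solutions exist.

Step 2: Apply extended Euclidean algorithm to find gcd.
We find integers such that 38*x0 + 51*y0 = 1

Step 3: Scale the particular solution.
Multiply by 6/1 = 6:
m = -24, n = -18

Step 4: Verify.
38*(-24) - 51*(-18) = 6 = 6 ✓

m = -24, n = -18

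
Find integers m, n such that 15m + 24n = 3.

Step 1: Check solvability.
gcd(15, 24) = 3
Since 3 divides 3, solutions exist.

Step 2: Apply extended Euclidean algorithm to find gcd.
We find integers such that 15*x0 + 24*y0 = 3

Step 3: Scale the particular solution.
Multiply by 3/3 = 1:
m = -3, n = 2

Step 4: Verify.
15*(-3) + 24*(2) = 3 = 3 ✓

m = -3, n = 2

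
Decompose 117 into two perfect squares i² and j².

We need to find integers i, j > 0 such that i² + j² = 117.
Trying i = 6: j² = 117 - 6² = 117 - 36 = 81
j = 9
Check: 6² + 9² = 36 + 81 = 117 ✓

117 = 6² + 9²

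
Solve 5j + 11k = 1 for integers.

Step 1: Check solvability.
gcd(5, 11) = 1
Since 1 divides 1, solutions exist.

Step 2: Apply extended Euclidean algorithm to find gcd.
We find integers such that 5*x0 + 11*y0 = 1

Step 3: Scale the particular solution.
Multiply by 1/1 = 1:
j = -2, k = 1

Step 4: Verify.
5*(-2) + 11*(1) = 1 = 1 ✓

j = -2, k = 1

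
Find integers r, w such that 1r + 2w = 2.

Step 1: Check solvability.
gcd(1, 2) = 1
Since 1 divides 2, solutions exist.

Step 2: Apply extended Euclidean algorithm to find gcd.
We find integers such that 1*x0 + 2*y0 = 1

Step 3: Scale the particular solution.
Multiply by 2/1 = 2:
r = 2, w = 0

Step 4: Verify.
1*(2) + 2*(0) = 2 = 2 ✓

r = 2, w = 0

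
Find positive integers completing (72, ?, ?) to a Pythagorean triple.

We need the other leg and hypotenuse such that 72² + x² = c².
Take x = 65, c = 97: 72² + 65² = 5184 + 4225 = 9409 = 97² ✓
Triple: (65, 72, 97)

(65, 72, 97)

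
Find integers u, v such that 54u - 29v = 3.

Step 1: Check solvability.
gcd(54, 29) = 1
Since 1 divides 3, solutions exist.

Step 2: Apply extended Euclidean algorithm to find gcd.
We find integers such that 54*x0 + 29*y0 = 1

Step 3: Scale the particular solution.
Multiply by 3/1 = 3:
u = 21, v = 39

Step 4: Verify.
54*(21) - 29*(39) = 3 = 3 ✓

u = 21, v = 39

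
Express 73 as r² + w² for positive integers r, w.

We need to find integers r, w > 0 such that r² + w² = 73.
Trying r = 3: w² = 73 - 3² = 73 - 9 = 64
w = 8
Check: 3² + 8² = 9 + 64 = 73 ✓

73 = 3² + 8²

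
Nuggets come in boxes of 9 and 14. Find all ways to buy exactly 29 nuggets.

We need non-negative integers (x, y) with 9x + 14y = 29.
For each x in 0..3, check if 29 - 9x is a non-negative multiple of 14.
No x yields an integer y ≥ 0.

No solution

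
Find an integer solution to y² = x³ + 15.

Try small integer x values and check whether x³ + 15 is a perfect square.
x = 1: x³ + 15 = 1³ + 15 = 1 + 15 = 16
Is 16 a perfect square? 4² = 16 ✓
So (x, y) = (1, -4) is a solution.

x = 1, y = -4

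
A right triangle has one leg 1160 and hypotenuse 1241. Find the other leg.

a² = c² - b² = 1540081 - 1345600 = 194481
a = 441

441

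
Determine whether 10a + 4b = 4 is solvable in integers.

Step 1: Compute gcd(10, 4).
gcd(10, 4) = 2

Step 2: Check divisibility.
Does 2 divide 4? 4 = 2 x 2, so yes.

By the theorem on linear Diophantine equations, 10a + 4b = 4 has integer solutions if and only if gcd(10, 4) divides 4. Since 2 | 4, solutions exist.

Yes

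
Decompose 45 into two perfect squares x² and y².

We need to find integers x, y > 0 such that x² + y² = 45.
Trying x = 3: y² = 45 - 3² = 45 - 9 = 36
y = 6
Check: 3² + 6² = 9 + 36 = 45 ✓

45 = 3² + 6²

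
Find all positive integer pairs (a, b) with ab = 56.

The positive divisors of 56 are: 1, 2, 4, 7, 8, 14, 28, 56.
Each divisor d gives the pair (d, 56/d):
(1, 56), (2, 28), (4, 14), (7, 8), (8, 7), (14, 4), (28, 2), (56, 1)

(1, 56), (2, 28), (4, 14), (7, 8), (8, 7), (14, 4), (28, 2), (56, 1)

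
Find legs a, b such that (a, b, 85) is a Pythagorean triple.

We need a² + b² = 85² = 7225.
Trying: 77² + 36² = 5929 + 1296 = 7225 ✓

(77, 36, 85)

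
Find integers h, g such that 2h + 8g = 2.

Step 1: Check solvability.
gcd(2, 8) = 2
Since 2 divides 2, solutions exist.

Step 2: Apply extended Euclidean algorithm to find gcd.
We find integers such that 2*x0 + 8*y0 = 2

Step 3: Scale the particular solution.
Multiply by 2/2 = 1:
h = 1, g = 0

Step 4: Verify.
2*(1) + 8*(0) = 2 = 2 ✓

h = 1, g = 0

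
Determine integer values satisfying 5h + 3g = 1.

Step 1: Check solvability.
gcd(5, 3) = 1
Since 1 divides 1, solutions exist.

Step 2: Apply extended Euclidean algorithm to find gcd.
We find integers such that 5*x0 + 3*y0 = 1

Step 3: Scale the particular solution.
Multiply by 1/1 = 1:
h = -1, g = 2

Step 4: Verify.
5*(-1) + 3*(2) = 1 = 1 ✓

h = -1, g = 2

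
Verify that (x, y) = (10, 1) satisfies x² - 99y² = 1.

Compute x² = 10² = 100
Compute 99y² = 99·1² = 99·1 = 99
x² - 99y² = 100 - 99 = 1
Since this equals 1, (10, 1) is a solution.

Yes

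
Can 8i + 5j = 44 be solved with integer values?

Step 1: Compute gcd(8, 5).
gcd(8, 5) = 1

Step 2: Check divisibility.
Does 1 divide 44? 44 = 1 x 44, so yes.

By the theorem on linear Diophantine equations, 8i + 5j = 44 has integer solutions if and only if gcd(8, 5) divides 44. Since 1 | 44, solutions exist.

Yes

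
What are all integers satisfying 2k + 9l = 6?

Step 1: Compute gcd(2, 9) = 1.
Since 1 divides 6, solutions exist.

Step 2: Find a particular solution using extended Euclidean algorithm.
We get k₀ = -24, l₀ = 6.
Check: 2*-24 + 9*6 = 6 = 6 ✓

Step 3: Write the general solution.
k = -24 + (9/1)t = -24 + 9t
l = 6 - (2/1)t = 6 - 2t
for any integer t.

k = -24 + 9t, l = 6 - 2t for integer t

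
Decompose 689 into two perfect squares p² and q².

We need to find integers p, q > 0 such that p² + q² = 689.
Trying p = 8: q² = 689 - 8² = 689 - 64 = 625
q = 25
Check: 8² + 25² = 64 + 625 = 689 ✓

689 = 8² + 25²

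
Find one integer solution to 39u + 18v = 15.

Step 1: Check solvability.
gcd(39, 18) = 3
Since 3 divides 15, solutions exist.

Step 2: Apply extended Euclidean algorithm to find gcd.
We find integers such that 39*x0 + 18*y0 = 3

Step 3: Scale the particular solution.
Multiply by 15/3 = 5:
u = 5, v = -10

Step 4: Verify.
39*(5) + 18*(-10) = 15 = 15 ✓

u = 5, v = -10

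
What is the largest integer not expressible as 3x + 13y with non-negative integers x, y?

For two coprime denominations a and b, the Frobenius number (largest value not representable as a non-negative combination) is ab - a - b.
Here gcd(3, 13) = 1, so they are coprime.
F(3, 13) = 3·13 - 3 - 13 = 39 - 16 = 23

23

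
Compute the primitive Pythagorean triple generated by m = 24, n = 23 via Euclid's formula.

a = m² - n² = 24² - 23² = 576 - 529 = 47
b = 2mn = 2·24·23 = 1104
c = m² + n² = 576 + 529 = 1105
Verify: 47² + 1104² = 2209 + 1218816 = 1221025 = 1105² ✓

(47, 1104, 1105)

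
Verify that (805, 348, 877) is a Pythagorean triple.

Compute a² + b² = 805² + 348² = 648025 + 121104 = 769129
Compute c² = 877² = 769129
Since 769129 = 769129, confirmed.

Yes, it is a Pythagorean triple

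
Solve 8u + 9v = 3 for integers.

Step 1: Check solvability.
gcd(8, 9) = 1
Since 1 divides 3, solutions exist.

Step 2: Apply extended Euclidean algorithm to find gcd.
We find integers such that 8*x0 + 9*y0 = 1

Step 3: Scale the particular solution.
Multiply by 3/1 = 3:
u = -3, v = 3

Step 4: Verify.
8*(-3) + 9*(3) = 3 = 3 ✓

u = -3, v = 3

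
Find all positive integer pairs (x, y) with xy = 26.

The positive divisors of 26 are: 1, 2, 13, 26.
Each divisor d gives the pair (d, 26/d):
(1, 26), (2, 13), (13, 2), (26, 1)

(1, 26), (2, 13), (13, 2), (26, 1)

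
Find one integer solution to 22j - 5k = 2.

Step 1: Check solvability.
gcd(22, 5) = 1
Since 1 divides 2, solutions exist.

Step 2: Apply extended Euclidean algorithm to find gcd.
We find integers such that 22*x0 + 5*y0 = 1

Step 3: Scale the particular solution.
Multiply by 2/1 = 2:
j = -4, k = -18

Step 4: Verify.
22*(-4) - 5*(-18) = 2 = 2 ✓

j = -4, k = -18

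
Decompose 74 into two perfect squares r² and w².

We need to find integers r, w > 0 such that r² + w² = 74.
Trying r = 5: w² = 74 - 5² = 74 - 25 = 49
w = 7
Check: 5² + 7² = 25 + 49 = 74 ✓

74 = 5² + 7²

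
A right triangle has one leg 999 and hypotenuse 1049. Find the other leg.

b² = c² - a² = 1100401 - 998001 = 102400
b = 320

320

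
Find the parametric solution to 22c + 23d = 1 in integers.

Step 1: Compute gcd(22, 23) = 1.
Since 1 divides 1, solutions exist.

Step 2: Find a particular solution using extended Euclidean algorithm.
We get c₀ = -1, d₀ = 1.
Check: 22*-1 + 23*1 = 1 = 1 ✓

Step 3: Write the general solution.
c = -1 + (23/1)t = -1 + 23t
d = 1 - (22/1)t = 1 - 22t
for any integer t.

c = -1 + 23t, d = 1 - 22t for integer t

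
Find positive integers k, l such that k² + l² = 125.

Search for k with 125 - k² a perfect square.
k = 2: 125 - 2² = 125 - 4 = 121 = 11² ✓
So k = 2, l = 11.

k = 2, l = 11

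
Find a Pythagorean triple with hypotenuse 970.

We need a² + b² = 970² = 940900.
Trying: 966² + 88² = 933156 + 7744 = 940900 ✓

(966, 88, 970)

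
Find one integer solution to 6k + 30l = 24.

Step 1: Check solvability.
gcd(6, 30) = 6
Since 6 divides 24, solutions exist.

Step 2: Apply extended Euclidean algorithm to find gcd.
We find integers such that 6*x0 + 30*y0 = 6

Step 3: Scale the particular solution.
Multiply by 24/6 = 4:
k = 4, l = 0

Step 4: Verify.
6*(4) + 30*(0) = 24 = 24 ✓

k = 4, l = 0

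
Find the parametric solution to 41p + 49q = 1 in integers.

Step 1: Compute gcd(41, 49) = 1.
Since 1 divides 1, solutions exist.

Step 2: Find a particular solution using extended Euclidean algorithm.
We get p₀ = 6, q₀ = -5.
Check: 41*6 + 49*-5 = 1 = 1 ✓

Step 3: Write the general solution.
p = 6 + (49/1)t = 6 + 49t
q = -5 - (41/1)t = -5 - 41t
for any integer t.

p = 6 + 49t, q = -5 - 41t for integer t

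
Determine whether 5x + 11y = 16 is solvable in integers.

Step 1: Compute gcd(5, 11).
gcd(5, 11) = 1

Step 2: Check divisibility.
Does 1 divide 16? 16 = 1 x 16, so yes.

By the theorem on linear Diophantine equations, 5x + 11y = 16 has integer solutions if and only if gcd(5, 11) divides 16. Since 1 | 16, solutions exist.

Yes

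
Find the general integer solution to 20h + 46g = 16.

Step 1: Compute gcd(20, 46) = 2.
Since 2 divides 16, solutions exist.

Step 2: Find a particular solution using extended Euclidean algorithm.
We get h₀ = 56, g₀ = -24.
Check: 20*56 + 46*-24 = 16 = 16 ✓

Step 3: Write the general solution.
h = 56 + (46/2)t = 56 + 23t
g = -24 - (20/2)t = -24 - 10t
for any integer t.

h = 56 + 23t, g = -24 - 10t for integer t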